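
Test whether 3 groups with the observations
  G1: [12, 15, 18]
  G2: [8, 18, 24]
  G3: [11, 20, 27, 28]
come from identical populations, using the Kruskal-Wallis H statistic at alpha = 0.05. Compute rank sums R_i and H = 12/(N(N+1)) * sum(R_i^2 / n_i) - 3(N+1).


Step 1: Combine all N = 10 observations and assign midranks.
sorted (value, group, rank): (8,G2,1), (11,G3,2), (12,G1,3), (15,G1,4), (18,G1,5.5), (18,G2,5.5), (20,G3,7), (24,G2,8), (27,G3,9), (28,G3,10)
Step 2: Sum ranks within each group.
R_1 = 12.5 (n_1 = 3)
R_2 = 14.5 (n_2 = 3)
R_3 = 28 (n_3 = 4)
Step 3: H = 12/(N(N+1)) * sum(R_i^2/n_i) - 3(N+1)
     = 12/(10*11) * (12.5^2/3 + 14.5^2/3 + 28^2/4) - 3*11
     = 0.109091 * 318.167 - 33
     = 1.709091.
Step 4: Ties present; correction factor C = 1 - 6/(10^3 - 10) = 0.993939. Corrected H = 1.709091 / 0.993939 = 1.719512.
Step 5: Under H0, H ~ chi^2(2); p-value = 0.423265.
Step 6: alpha = 0.05. fail to reject H0.

H = 1.7195, df = 2, p = 0.423265, fail to reject H0.


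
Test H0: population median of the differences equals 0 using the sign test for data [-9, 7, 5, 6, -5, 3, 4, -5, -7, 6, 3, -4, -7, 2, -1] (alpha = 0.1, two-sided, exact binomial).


Step 1: Discard zero differences. Original n = 15; n_eff = number of nonzero differences = 15.
Nonzero differences (with sign): -9, +7, +5, +6, -5, +3, +4, -5, -7, +6, +3, -4, -7, +2, -1
Step 2: Count signs: positive = 8, negative = 7.
Step 3: Under H0: P(positive) = 0.5, so the number of positives S ~ Bin(15, 0.5).
Step 4: Two-sided exact p-value = sum of Bin(15,0.5) probabilities at or below the observed probability = 1.000000.
Step 5: alpha = 0.1. fail to reject H0.

n_eff = 15, pos = 8, neg = 7, p = 1.000000, fail to reject H0.


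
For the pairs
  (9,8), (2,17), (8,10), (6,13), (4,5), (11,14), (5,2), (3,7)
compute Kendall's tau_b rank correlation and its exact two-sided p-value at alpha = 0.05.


Step 1: Enumerate the 28 unordered pairs (i,j) with i<j and classify each by sign(x_j-x_i) * sign(y_j-y_i).
  (1,2):dx=-7,dy=+9->D; (1,3):dx=-1,dy=+2->D; (1,4):dx=-3,dy=+5->D; (1,5):dx=-5,dy=-3->C
  (1,6):dx=+2,dy=+6->C; (1,7):dx=-4,dy=-6->C; (1,8):dx=-6,dy=-1->C; (2,3):dx=+6,dy=-7->D
  (2,4):dx=+4,dy=-4->D; (2,5):dx=+2,dy=-12->D; (2,6):dx=+9,dy=-3->D; (2,7):dx=+3,dy=-15->D
  (2,8):dx=+1,dy=-10->D; (3,4):dx=-2,dy=+3->D; (3,5):dx=-4,dy=-5->C; (3,6):dx=+3,dy=+4->C
  (3,7):dx=-3,dy=-8->C; (3,8):dx=-5,dy=-3->C; (4,5):dx=-2,dy=-8->C; (4,6):dx=+5,dy=+1->C
  (4,7):dx=-1,dy=-11->C; (4,8):dx=-3,dy=-6->C; (5,6):dx=+7,dy=+9->C; (5,7):dx=+1,dy=-3->D
  (5,8):dx=-1,dy=+2->D; (6,7):dx=-6,dy=-12->C; (6,8):dx=-8,dy=-7->C; (7,8):dx=-2,dy=+5->D
Step 2: C = 15, D = 13, total pairs = 28.
Step 3: tau = (C - D)/(n(n-1)/2) = (15 - 13)/28 = 0.071429.
Step 4: Exact two-sided p-value (enumerate n! = 40320 permutations of y under H0): p = 0.904861.
Step 5: alpha = 0.05. fail to reject H0.

tau_b = 0.0714 (C=15, D=13), p = 0.904861, fail to reject H0.


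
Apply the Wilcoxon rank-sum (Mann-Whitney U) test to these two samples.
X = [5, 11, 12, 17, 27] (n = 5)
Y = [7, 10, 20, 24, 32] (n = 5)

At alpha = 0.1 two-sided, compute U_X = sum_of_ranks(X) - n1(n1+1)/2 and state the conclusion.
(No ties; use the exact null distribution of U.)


Step 1: Combine and sort all 10 observations; assign midranks.
sorted (value, group): (5,X), (7,Y), (10,Y), (11,X), (12,X), (17,X), (20,Y), (24,Y), (27,X), (32,Y)
ranks: 5->1, 7->2, 10->3, 11->4, 12->5, 17->6, 20->7, 24->8, 27->9, 32->10
Step 2: Rank sum for X: R1 = 1 + 4 + 5 + 6 + 9 = 25.
Step 3: U_X = R1 - n1(n1+1)/2 = 25 - 5*6/2 = 25 - 15 = 10.
       U_Y = n1*n2 - U_X = 25 - 10 = 15.
Step 4: No ties, so the exact null distribution of U (based on enumerating the C(10,5) = 252 equally likely rank assignments) gives the two-sided p-value.
Step 5: p-value = 0.690476; compare to alpha = 0.1. fail to reject H0.

U_X = 10, p = 0.690476, fail to reject H0 at alpha = 0.1.


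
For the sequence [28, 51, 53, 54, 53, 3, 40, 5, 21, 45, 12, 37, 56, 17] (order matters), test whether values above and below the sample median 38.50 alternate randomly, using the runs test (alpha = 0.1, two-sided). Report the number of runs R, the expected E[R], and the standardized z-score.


Step 1: Compute median = 38.50; label A = above, B = below.
Labels in order: BAAAABABBABBAB  (n_A = 7, n_B = 7)
Step 2: Count runs R = 9.
Step 3: Under H0 (random ordering), E[R] = 2*n_A*n_B/(n_A+n_B) + 1 = 2*7*7/14 + 1 = 8.0000.
        Var[R] = 2*n_A*n_B*(2*n_A*n_B - n_A - n_B) / ((n_A+n_B)^2 * (n_A+n_B-1)) = 8232/2548 = 3.2308.
        SD[R] = 1.7974.
Step 4: Continuity-corrected z = (R - 0.5 - E[R]) / SD[R] = (9 - 0.5 - 8.0000) / 1.7974 = 0.2782.
Step 5: Two-sided p-value via normal approximation = 2*(1 - Phi(|z|)) = 0.780879.
Step 6: alpha = 0.1. fail to reject H0.

R = 9, z = 0.2782, p = 0.780879, fail to reject H0.


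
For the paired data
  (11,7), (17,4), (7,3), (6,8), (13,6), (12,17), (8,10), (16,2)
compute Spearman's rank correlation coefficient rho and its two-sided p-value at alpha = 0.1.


Step 1: Rank x and y separately (midranks; no ties here).
rank(x): 11->4, 17->8, 7->2, 6->1, 13->6, 12->5, 8->3, 16->7
rank(y): 7->5, 4->3, 3->2, 8->6, 6->4, 17->8, 10->7, 2->1
Step 2: d_i = R_x(i) - R_y(i); compute d_i^2.
  (4-5)^2=1, (8-3)^2=25, (2-2)^2=0, (1-6)^2=25, (6-4)^2=4, (5-8)^2=9, (3-7)^2=16, (7-1)^2=36
sum(d^2) = 116.
Step 3: rho = 1 - 6*116 / (8*(8^2 - 1)) = 1 - 696/504 = -0.380952.
Step 4: Under H0, t = rho * sqrt((n-2)/(1-rho^2)) = -1.0092 ~ t(6).
Step 5: Two-sided p-value from the t-distribution with 6 df = 0.351813.
Step 6: alpha = 0.1. fail to reject H0.

rho = -0.3810, p = 0.351813, fail to reject H0 at alpha = 0.1.


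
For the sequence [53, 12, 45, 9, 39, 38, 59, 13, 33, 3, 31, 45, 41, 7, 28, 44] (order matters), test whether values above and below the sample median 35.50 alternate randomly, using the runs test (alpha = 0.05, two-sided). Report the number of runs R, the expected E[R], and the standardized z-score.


Step 1: Compute median = 35.50; label A = above, B = below.
Labels in order: ABABAAABBBBAABBA  (n_A = 8, n_B = 8)
Step 2: Count runs R = 9.
Step 3: Under H0 (random ordering), E[R] = 2*n_A*n_B/(n_A+n_B) + 1 = 2*8*8/16 + 1 = 9.0000.
        Var[R] = 2*n_A*n_B*(2*n_A*n_B - n_A - n_B) / ((n_A+n_B)^2 * (n_A+n_B-1)) = 14336/3840 = 3.7333.
        SD[R] = 1.9322.
Step 4: R = E[R], so z = 0 with no continuity correction.
Step 5: Two-sided p-value via normal approximation = 2*(1 - Phi(|z|)) = 1.000000.
Step 6: alpha = 0.05. fail to reject H0.

R = 9, z = 0.0000, p = 1.000000, fail to reject H0.


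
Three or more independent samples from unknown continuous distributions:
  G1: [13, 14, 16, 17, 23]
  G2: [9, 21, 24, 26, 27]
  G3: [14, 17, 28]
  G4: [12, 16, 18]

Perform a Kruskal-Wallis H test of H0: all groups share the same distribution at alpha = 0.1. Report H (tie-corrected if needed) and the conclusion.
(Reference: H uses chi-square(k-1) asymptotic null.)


Step 1: Combine all N = 16 observations and assign midranks.
sorted (value, group, rank): (9,G2,1), (12,G4,2), (13,G1,3), (14,G1,4.5), (14,G3,4.5), (16,G1,6.5), (16,G4,6.5), (17,G1,8.5), (17,G3,8.5), (18,G4,10), (21,G2,11), (23,G1,12), (24,G2,13), (26,G2,14), (27,G2,15), (28,G3,16)
Step 2: Sum ranks within each group.
R_1 = 34.5 (n_1 = 5)
R_2 = 54 (n_2 = 5)
R_3 = 29 (n_3 = 3)
R_4 = 18.5 (n_4 = 3)
Step 3: H = 12/(N(N+1)) * sum(R_i^2/n_i) - 3(N+1)
     = 12/(16*17) * (34.5^2/5 + 54^2/5 + 29^2/3 + 18.5^2/3) - 3*17
     = 0.044118 * 1215.67 - 51
     = 2.632353.
Step 4: Ties present; correction factor C = 1 - 18/(16^3 - 16) = 0.995588. Corrected H = 2.632353 / 0.995588 = 2.644018.
Step 5: Under H0, H ~ chi^2(3); p-value = 0.449825.
Step 6: alpha = 0.1. fail to reject H0.

H = 2.6440, df = 3, p = 0.449825, fail to reject H0.


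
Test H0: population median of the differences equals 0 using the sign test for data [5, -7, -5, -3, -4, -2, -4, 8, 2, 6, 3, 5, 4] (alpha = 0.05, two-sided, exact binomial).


Step 1: Discard zero differences. Original n = 13; n_eff = number of nonzero differences = 13.
Nonzero differences (with sign): +5, -7, -5, -3, -4, -2, -4, +8, +2, +6, +3, +5, +4
Step 2: Count signs: positive = 7, negative = 6.
Step 3: Under H0: P(positive) = 0.5, so the number of positives S ~ Bin(13, 0.5).
Step 4: Two-sided exact p-value = sum of Bin(13,0.5) probabilities at or below the observed probability = 1.000000.
Step 5: alpha = 0.05. fail to reject H0.

n_eff = 13, pos = 7, neg = 6, p = 1.000000, fail to reject H0.


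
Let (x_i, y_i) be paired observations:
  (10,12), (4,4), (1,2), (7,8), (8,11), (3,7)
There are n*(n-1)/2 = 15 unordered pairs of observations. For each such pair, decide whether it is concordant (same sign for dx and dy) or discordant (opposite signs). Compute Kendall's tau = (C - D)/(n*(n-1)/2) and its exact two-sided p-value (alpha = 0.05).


Step 1: Enumerate the 15 unordered pairs (i,j) with i<j and classify each by sign(x_j-x_i) * sign(y_j-y_i).
  (1,2):dx=-6,dy=-8->C; (1,3):dx=-9,dy=-10->C; (1,4):dx=-3,dy=-4->C; (1,5):dx=-2,dy=-1->C
  (1,6):dx=-7,dy=-5->C; (2,3):dx=-3,dy=-2->C; (2,4):dx=+3,dy=+4->C; (2,5):dx=+4,dy=+7->C
  (2,6):dx=-1,dy=+3->D; (3,4):dx=+6,dy=+6->C; (3,5):dx=+7,dy=+9->C; (3,6):dx=+2,dy=+5->C
  (4,5):dx=+1,dy=+3->C; (4,6):dx=-4,dy=-1->C; (5,6):dx=-5,dy=-4->C
Step 2: C = 14, D = 1, total pairs = 15.
Step 3: tau = (C - D)/(n(n-1)/2) = (14 - 1)/15 = 0.866667.
Step 4: Exact two-sided p-value (enumerate n! = 720 permutations of y under H0): p = 0.016667.
Step 5: alpha = 0.05. reject H0.

tau_b = 0.8667 (C=14, D=1), p = 0.016667, reject H0.


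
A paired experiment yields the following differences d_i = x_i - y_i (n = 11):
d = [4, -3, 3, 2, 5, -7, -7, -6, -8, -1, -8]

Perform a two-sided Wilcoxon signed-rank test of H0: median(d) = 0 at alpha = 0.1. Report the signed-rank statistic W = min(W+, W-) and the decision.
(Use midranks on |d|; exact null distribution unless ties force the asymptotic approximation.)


Step 1: Drop any zero differences (none here) and take |d_i|.
|d| = [4, 3, 3, 2, 5, 7, 7, 6, 8, 1, 8]
Step 2: Midrank |d_i| (ties get averaged ranks).
ranks: |4|->5, |3|->3.5, |3|->3.5, |2|->2, |5|->6, |7|->8.5, |7|->8.5, |6|->7, |8|->10.5, |1|->1, |8|->10.5
Step 3: Attach original signs; sum ranks with positive sign and with negative sign.
W+ = 5 + 3.5 + 2 + 6 = 16.5
W- = 3.5 + 8.5 + 8.5 + 7 + 10.5 + 1 + 10.5 = 49.5
(Check: W+ + W- = 66 should equal n(n+1)/2 = 66.)
Step 4: Test statistic W = min(W+, W-) = 16.5.
Step 5: Ties in |d|, so use the tie-corrected normal approximation.
        E[W] = n(n+1)/4 = 11*12/4 = 33.
        Tie groups: |d|=3 (t=2), |d|=7 (t=2), |d|=8 (t=2); sum(t^3 - t) = 18.
        Var[W] = n(n+1)(2n+1)/24 - sum(t^3-t)/48 = 3036/24 - 18/48 = 126.125.
        z = (W - E[W]) / sqrt(Var[W]) = (16.5 - 33) / 11.2305 = -1.4692.
        Two-sided p = 2*Phi(z) = 0.141776.
Step 6: alpha = 0.1. fail to reject H0.

W+ = 16.5, W- = 49.5, W = min = 16.5, p = 0.141776, fail to reject H0.


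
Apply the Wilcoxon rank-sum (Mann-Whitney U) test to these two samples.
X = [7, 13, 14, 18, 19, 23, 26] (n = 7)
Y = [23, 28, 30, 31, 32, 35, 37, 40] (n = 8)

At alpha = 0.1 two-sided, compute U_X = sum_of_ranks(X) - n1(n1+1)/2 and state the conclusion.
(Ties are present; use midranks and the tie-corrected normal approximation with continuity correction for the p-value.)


Step 1: Combine and sort all 15 observations; assign midranks.
sorted (value, group): (7,X), (13,X), (14,X), (18,X), (19,X), (23,X), (23,Y), (26,X), (28,Y), (30,Y), (31,Y), (32,Y), (35,Y), (37,Y), (40,Y)
ranks: 7->1, 13->2, 14->3, 18->4, 19->5, 23->6.5, 23->6.5, 26->8, 28->9, 30->10, 31->11, 32->12, 35->13, 37->14, 40->15
Step 2: Rank sum for X: R1 = 1 + 2 + 3 + 4 + 5 + 6.5 + 8 = 29.5.
Step 3: U_X = R1 - n1(n1+1)/2 = 29.5 - 7*8/2 = 29.5 - 28 = 1.5.
       U_Y = n1*n2 - U_X = 56 - 1.5 = 54.5.
Step 4: Ties are present, so use the tie-corrected normal approximation (with continuity correction) for the p-value.
Step 5: p-value = 0.002599; compare to alpha = 0.1. reject H0.

U_X = 1.5, p = 0.002599, reject H0 at alpha = 0.1.


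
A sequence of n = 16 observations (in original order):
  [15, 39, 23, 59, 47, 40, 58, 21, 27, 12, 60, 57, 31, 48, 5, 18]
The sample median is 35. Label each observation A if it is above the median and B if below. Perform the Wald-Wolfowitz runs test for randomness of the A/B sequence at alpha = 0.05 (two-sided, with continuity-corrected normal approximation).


Step 1: Compute median = 35; label A = above, B = below.
Labels in order: BABAAAABBBAABABB  (n_A = 8, n_B = 8)
Step 2: Count runs R = 9.
Step 3: Under H0 (random ordering), E[R] = 2*n_A*n_B/(n_A+n_B) + 1 = 2*8*8/16 + 1 = 9.0000.
        Var[R] = 2*n_A*n_B*(2*n_A*n_B - n_A - n_B) / ((n_A+n_B)^2 * (n_A+n_B-1)) = 14336/3840 = 3.7333.
        SD[R] = 1.9322.
Step 4: R = E[R], so z = 0 with no continuity correction.
Step 5: Two-sided p-value via normal approximation = 2*(1 - Phi(|z|)) = 1.000000.
Step 6: alpha = 0.05. fail to reject H0.

R = 9, z = 0.0000, p = 1.000000, fail to reject H0.


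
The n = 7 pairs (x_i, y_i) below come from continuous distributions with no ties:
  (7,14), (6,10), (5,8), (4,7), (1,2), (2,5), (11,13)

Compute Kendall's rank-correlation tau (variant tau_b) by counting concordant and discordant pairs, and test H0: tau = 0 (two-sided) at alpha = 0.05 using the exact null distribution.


Step 1: Enumerate the 21 unordered pairs (i,j) with i<j and classify each by sign(x_j-x_i) * sign(y_j-y_i).
  (1,2):dx=-1,dy=-4->C; (1,3):dx=-2,dy=-6->C; (1,4):dx=-3,dy=-7->C; (1,5):dx=-6,dy=-12->C
  (1,6):dx=-5,dy=-9->C; (1,7):dx=+4,dy=-1->D; (2,3):dx=-1,dy=-2->C; (2,4):dx=-2,dy=-3->C
  (2,5):dx=-5,dy=-8->C; (2,6):dx=-4,dy=-5->C; (2,7):dx=+5,dy=+3->C; (3,4):dx=-1,dy=-1->C
  (3,5):dx=-4,dy=-6->C; (3,6):dx=-3,dy=-3->C; (3,7):dx=+6,dy=+5->C; (4,5):dx=-3,dy=-5->C
  (4,6):dx=-2,dy=-2->C; (4,7):dx=+7,dy=+6->C; (5,6):dx=+1,dy=+3->C; (5,7):dx=+10,dy=+11->C
  (6,7):dx=+9,dy=+8->C
Step 2: C = 20, D = 1, total pairs = 21.
Step 3: tau = (C - D)/(n(n-1)/2) = (20 - 1)/21 = 0.904762.
Step 4: Exact two-sided p-value (enumerate n! = 5040 permutations of y under H0): p = 0.002778.
Step 5: alpha = 0.05. reject H0.

tau_b = 0.9048 (C=20, D=1), p = 0.002778, reject H0.


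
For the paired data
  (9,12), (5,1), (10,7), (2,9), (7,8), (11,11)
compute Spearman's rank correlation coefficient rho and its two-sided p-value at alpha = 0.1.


Step 1: Rank x and y separately (midranks; no ties here).
rank(x): 9->4, 5->2, 10->5, 2->1, 7->3, 11->6
rank(y): 12->6, 1->1, 7->2, 9->4, 8->3, 11->5
Step 2: d_i = R_x(i) - R_y(i); compute d_i^2.
  (4-6)^2=4, (2-1)^2=1, (5-2)^2=9, (1-4)^2=9, (3-3)^2=0, (6-5)^2=1
sum(d^2) = 24.
Step 3: rho = 1 - 6*24 / (6*(6^2 - 1)) = 1 - 144/210 = 0.314286.
Step 4: Under H0, t = rho * sqrt((n-2)/(1-rho^2)) = 0.6621 ~ t(4).
Step 5: Two-sided p-value from the t-distribution with 4 df = 0.544093.
Step 6: alpha = 0.1. fail to reject H0.

rho = 0.3143, p = 0.544093, fail to reject H0 at alpha = 0.1.


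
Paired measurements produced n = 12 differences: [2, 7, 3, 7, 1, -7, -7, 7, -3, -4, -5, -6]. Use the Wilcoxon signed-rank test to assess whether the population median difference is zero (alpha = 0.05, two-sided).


Step 1: Drop any zero differences (none here) and take |d_i|.
|d| = [2, 7, 3, 7, 1, 7, 7, 7, 3, 4, 5, 6]
Step 2: Midrank |d_i| (ties get averaged ranks).
ranks: |2|->2, |7|->10, |3|->3.5, |7|->10, |1|->1, |7|->10, |7|->10, |7|->10, |3|->3.5, |4|->5, |5|->6, |6|->7
Step 3: Attach original signs; sum ranks with positive sign and with negative sign.
W+ = 2 + 10 + 3.5 + 10 + 1 + 10 = 36.5
W- = 10 + 10 + 3.5 + 5 + 6 + 7 = 41.5
(Check: W+ + W- = 78 should equal n(n+1)/2 = 78.)
Step 4: Test statistic W = min(W+, W-) = 36.5.
Step 5: Ties in |d|, so use the tie-corrected normal approximation.
        E[W] = n(n+1)/4 = 12*13/4 = 39.
        Tie groups: |d|=3 (t=2), |d|=7 (t=5); sum(t^3 - t) = 126.
        Var[W] = n(n+1)(2n+1)/24 - sum(t^3-t)/48 = 3900/24 - 126/48 = 159.875.
        z = (W - E[W]) / sqrt(Var[W]) = (36.5 - 39) / 12.6442 = -0.1977.
        Two-sided p = 2*Phi(z) = 0.843264.
Step 6: alpha = 0.05. fail to reject H0.

W+ = 36.5, W- = 41.5, W = min = 36.5, p = 0.843264, fail to reject H0.


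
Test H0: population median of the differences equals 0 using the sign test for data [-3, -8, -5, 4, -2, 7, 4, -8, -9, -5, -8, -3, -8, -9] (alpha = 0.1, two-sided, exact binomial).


Step 1: Discard zero differences. Original n = 14; n_eff = number of nonzero differences = 14.
Nonzero differences (with sign): -3, -8, -5, +4, -2, +7, +4, -8, -9, -5, -8, -3, -8, -9
Step 2: Count signs: positive = 3, negative = 11.
Step 3: Under H0: P(positive) = 0.5, so the number of positives S ~ Bin(14, 0.5).
Step 4: Two-sided exact p-value = sum of Bin(14,0.5) probabilities at or below the observed probability = 0.057373.
Step 5: alpha = 0.1. reject H0.

n_eff = 14, pos = 3, neg = 11, p = 0.057373, reject H0.


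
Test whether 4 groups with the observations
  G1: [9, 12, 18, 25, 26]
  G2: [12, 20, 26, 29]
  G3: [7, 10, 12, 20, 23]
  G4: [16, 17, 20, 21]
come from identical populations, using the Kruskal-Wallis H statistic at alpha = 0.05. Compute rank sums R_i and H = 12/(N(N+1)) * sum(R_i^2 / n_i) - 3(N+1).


Step 1: Combine all N = 18 observations and assign midranks.
sorted (value, group, rank): (7,G3,1), (9,G1,2), (10,G3,3), (12,G1,5), (12,G2,5), (12,G3,5), (16,G4,7), (17,G4,8), (18,G1,9), (20,G2,11), (20,G3,11), (20,G4,11), (21,G4,13), (23,G3,14), (25,G1,15), (26,G1,16.5), (26,G2,16.5), (29,G2,18)
Step 2: Sum ranks within each group.
R_1 = 47.5 (n_1 = 5)
R_2 = 50.5 (n_2 = 4)
R_3 = 34 (n_3 = 5)
R_4 = 39 (n_4 = 4)
Step 3: H = 12/(N(N+1)) * sum(R_i^2/n_i) - 3(N+1)
     = 12/(18*19) * (47.5^2/5 + 50.5^2/4 + 34^2/5 + 39^2/4) - 3*19
     = 0.035088 * 1700.26 - 57
     = 2.658333.
Step 4: Ties present; correction factor C = 1 - 54/(18^3 - 18) = 0.990712. Corrected H = 2.658333 / 0.990712 = 2.683255.
Step 5: Under H0, H ~ chi^2(3); p-value = 0.443080.
Step 6: alpha = 0.05. fail to reject H0.

H = 2.6833, df = 3, p = 0.443080, fail to reject H0.


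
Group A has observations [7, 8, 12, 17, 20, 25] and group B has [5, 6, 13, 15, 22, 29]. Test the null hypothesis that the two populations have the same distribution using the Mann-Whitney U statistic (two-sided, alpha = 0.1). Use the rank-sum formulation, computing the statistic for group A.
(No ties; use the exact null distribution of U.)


Step 1: Combine and sort all 12 observations; assign midranks.
sorted (value, group): (5,Y), (6,Y), (7,X), (8,X), (12,X), (13,Y), (15,Y), (17,X), (20,X), (22,Y), (25,X), (29,Y)
ranks: 5->1, 6->2, 7->3, 8->4, 12->5, 13->6, 15->7, 17->8, 20->9, 22->10, 25->11, 29->12
Step 2: Rank sum for X: R1 = 3 + 4 + 5 + 8 + 9 + 11 = 40.
Step 3: U_X = R1 - n1(n1+1)/2 = 40 - 6*7/2 = 40 - 21 = 19.
       U_Y = n1*n2 - U_X = 36 - 19 = 17.
Step 4: No ties, so the exact null distribution of U (based on enumerating the C(12,6) = 924 equally likely rank assignments) gives the two-sided p-value.
Step 5: p-value = 0.937229; compare to alpha = 0.1. fail to reject H0.

U_X = 19, p = 0.937229, fail to reject H0 at alpha = 0.1.


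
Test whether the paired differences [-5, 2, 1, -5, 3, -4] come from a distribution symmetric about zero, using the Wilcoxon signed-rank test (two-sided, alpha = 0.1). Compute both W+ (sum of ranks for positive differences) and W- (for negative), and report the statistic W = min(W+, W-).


Step 1: Drop any zero differences (none here) and take |d_i|.
|d| = [5, 2, 1, 5, 3, 4]
Step 2: Midrank |d_i| (ties get averaged ranks).
ranks: |5|->5.5, |2|->2, |1|->1, |5|->5.5, |3|->3, |4|->4
Step 3: Attach original signs; sum ranks with positive sign and with negative sign.
W+ = 2 + 1 + 3 = 6
W- = 5.5 + 5.5 + 4 = 15
(Check: W+ + W- = 21 should equal n(n+1)/2 = 21.)
Step 4: Test statistic W = min(W+, W-) = 6.
Step 5: Ties in |d|, so use the tie-corrected normal approximation.
        E[W] = n(n+1)/4 = 6*7/4 = 10.5.
        Tie groups: |d|=5 (t=2); sum(t^3 - t) = 6.
        Var[W] = n(n+1)(2n+1)/24 - sum(t^3-t)/48 = 546/24 - 6/48 = 22.625.
        z = (W - E[W]) / sqrt(Var[W]) = (6 - 10.5) / 4.7566 = -0.9461.
        Two-sided p = 2*Phi(z) = 0.344118.
Step 6: alpha = 0.1. fail to reject H0.

W+ = 6, W- = 15, W = min = 6, p = 0.344118, fail to reject H0.


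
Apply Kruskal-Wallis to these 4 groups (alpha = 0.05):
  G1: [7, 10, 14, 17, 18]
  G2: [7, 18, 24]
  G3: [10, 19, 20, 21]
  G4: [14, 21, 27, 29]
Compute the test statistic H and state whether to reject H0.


Step 1: Combine all N = 16 observations and assign midranks.
sorted (value, group, rank): (7,G1,1.5), (7,G2,1.5), (10,G1,3.5), (10,G3,3.5), (14,G1,5.5), (14,G4,5.5), (17,G1,7), (18,G1,8.5), (18,G2,8.5), (19,G3,10), (20,G3,11), (21,G3,12.5), (21,G4,12.5), (24,G2,14), (27,G4,15), (29,G4,16)
Step 2: Sum ranks within each group.
R_1 = 26 (n_1 = 5)
R_2 = 24 (n_2 = 3)
R_3 = 37 (n_3 = 4)
R_4 = 49 (n_4 = 4)
Step 3: H = 12/(N(N+1)) * sum(R_i^2/n_i) - 3(N+1)
     = 12/(16*17) * (26^2/5 + 24^2/3 + 37^2/4 + 49^2/4) - 3*17
     = 0.044118 * 1269.7 - 51
     = 5.016176.
Step 4: Ties present; correction factor C = 1 - 30/(16^3 - 16) = 0.992647. Corrected H = 5.016176 / 0.992647 = 5.053333.
Step 5: Under H0, H ~ chi^2(3); p-value = 0.167933.
Step 6: alpha = 0.05. fail to reject H0.

H = 5.0533, df = 3, p = 0.167933, fail to reject H0.


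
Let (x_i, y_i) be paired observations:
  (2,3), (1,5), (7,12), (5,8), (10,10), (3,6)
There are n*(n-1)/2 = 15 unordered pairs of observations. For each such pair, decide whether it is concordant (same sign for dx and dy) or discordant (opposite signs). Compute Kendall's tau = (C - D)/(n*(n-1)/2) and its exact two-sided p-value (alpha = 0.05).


Step 1: Enumerate the 15 unordered pairs (i,j) with i<j and classify each by sign(x_j-x_i) * sign(y_j-y_i).
  (1,2):dx=-1,dy=+2->D; (1,3):dx=+5,dy=+9->C; (1,4):dx=+3,dy=+5->C; (1,5):dx=+8,dy=+7->C
  (1,6):dx=+1,dy=+3->C; (2,3):dx=+6,dy=+7->C; (2,4):dx=+4,dy=+3->C; (2,5):dx=+9,dy=+5->C
  (2,6):dx=+2,dy=+1->C; (3,4):dx=-2,dy=-4->C; (3,5):dx=+3,dy=-2->D; (3,6):dx=-4,dy=-6->C
  (4,5):dx=+5,dy=+2->C; (4,6):dx=-2,dy=-2->C; (5,6):dx=-7,dy=-4->C
Step 2: C = 13, D = 2, total pairs = 15.
Step 3: tau = (C - D)/(n(n-1)/2) = (13 - 2)/15 = 0.733333.
Step 4: Exact two-sided p-value (enumerate n! = 720 permutations of y under H0): p = 0.055556.
Step 5: alpha = 0.05. fail to reject H0.

tau_b = 0.7333 (C=13, D=2), p = 0.055556, fail to reject H0.


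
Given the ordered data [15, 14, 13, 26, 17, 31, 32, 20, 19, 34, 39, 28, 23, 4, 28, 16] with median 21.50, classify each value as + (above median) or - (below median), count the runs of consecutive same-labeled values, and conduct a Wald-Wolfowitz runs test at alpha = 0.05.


Step 1: Compute median = 21.50; label A = above, B = below.
Labels in order: BBBABAABBAAAABAB  (n_A = 8, n_B = 8)
Step 2: Count runs R = 9.
Step 3: Under H0 (random ordering), E[R] = 2*n_A*n_B/(n_A+n_B) + 1 = 2*8*8/16 + 1 = 9.0000.
        Var[R] = 2*n_A*n_B*(2*n_A*n_B - n_A - n_B) / ((n_A+n_B)^2 * (n_A+n_B-1)) = 14336/3840 = 3.7333.
        SD[R] = 1.9322.
Step 4: R = E[R], so z = 0 with no continuity correction.
Step 5: Two-sided p-value via normal approximation = 2*(1 - Phi(|z|)) = 1.000000.
Step 6: alpha = 0.05. fail to reject H0.

R = 9, z = 0.0000, p = 1.000000, fail to reject H0.


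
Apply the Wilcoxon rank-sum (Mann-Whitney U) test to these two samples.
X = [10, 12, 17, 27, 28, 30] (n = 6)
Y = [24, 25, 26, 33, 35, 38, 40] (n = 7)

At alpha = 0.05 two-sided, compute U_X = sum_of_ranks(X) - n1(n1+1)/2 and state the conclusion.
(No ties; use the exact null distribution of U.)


Step 1: Combine and sort all 13 observations; assign midranks.
sorted (value, group): (10,X), (12,X), (17,X), (24,Y), (25,Y), (26,Y), (27,X), (28,X), (30,X), (33,Y), (35,Y), (38,Y), (40,Y)
ranks: 10->1, 12->2, 17->3, 24->4, 25->5, 26->6, 27->7, 28->8, 30->9, 33->10, 35->11, 38->12, 40->13
Step 2: Rank sum for X: R1 = 1 + 2 + 3 + 7 + 8 + 9 = 30.
Step 3: U_X = R1 - n1(n1+1)/2 = 30 - 6*7/2 = 30 - 21 = 9.
       U_Y = n1*n2 - U_X = 42 - 9 = 33.
Step 4: No ties, so the exact null distribution of U (based on enumerating the C(13,6) = 1716 equally likely rank assignments) gives the two-sided p-value.
Step 5: p-value = 0.101399; compare to alpha = 0.05. fail to reject H0.

U_X = 9, p = 0.101399, fail to reject H0 at alpha = 0.05.


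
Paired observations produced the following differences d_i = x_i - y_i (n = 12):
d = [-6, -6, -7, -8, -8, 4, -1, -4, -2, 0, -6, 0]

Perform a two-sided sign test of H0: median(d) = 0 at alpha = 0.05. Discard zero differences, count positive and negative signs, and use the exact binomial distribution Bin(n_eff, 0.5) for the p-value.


Step 1: Discard zero differences. Original n = 12; n_eff = number of nonzero differences = 10.
Nonzero differences (with sign): -6, -6, -7, -8, -8, +4, -1, -4, -2, -6
Step 2: Count signs: positive = 1, negative = 9.
Step 3: Under H0: P(positive) = 0.5, so the number of positives S ~ Bin(10, 0.5).
Step 4: Two-sided exact p-value = sum of Bin(10,0.5) probabilities at or below the observed probability = 0.021484.
Step 5: alpha = 0.05. reject H0.

n_eff = 10, pos = 1, neg = 9, p = 0.021484, reject H0.


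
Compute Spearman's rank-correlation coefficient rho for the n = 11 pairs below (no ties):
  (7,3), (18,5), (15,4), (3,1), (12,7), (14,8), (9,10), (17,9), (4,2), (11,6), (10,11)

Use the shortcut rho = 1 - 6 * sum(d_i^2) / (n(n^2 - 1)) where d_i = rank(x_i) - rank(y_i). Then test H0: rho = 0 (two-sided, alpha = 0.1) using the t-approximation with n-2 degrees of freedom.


Step 1: Rank x and y separately (midranks; no ties here).
rank(x): 7->3, 18->11, 15->9, 3->1, 12->7, 14->8, 9->4, 17->10, 4->2, 11->6, 10->5
rank(y): 3->3, 5->5, 4->4, 1->1, 7->7, 8->8, 10->10, 9->9, 2->2, 6->6, 11->11
Step 2: d_i = R_x(i) - R_y(i); compute d_i^2.
  (3-3)^2=0, (11-5)^2=36, (9-4)^2=25, (1-1)^2=0, (7-7)^2=0, (8-8)^2=0, (4-10)^2=36, (10-9)^2=1, (2-2)^2=0, (6-6)^2=0, (5-11)^2=36
sum(d^2) = 134.
Step 3: rho = 1 - 6*134 / (11*(11^2 - 1)) = 1 - 804/1320 = 0.390909.
Step 4: Under H0, t = rho * sqrt((n-2)/(1-rho^2)) = 1.2741 ~ t(9).
Step 5: Two-sided p-value from the t-distribution with 9 df = 0.234540.
Step 6: alpha = 0.1. fail to reject H0.

rho = 0.3909, p = 0.234540, fail to reject H0 at alpha = 0.1.


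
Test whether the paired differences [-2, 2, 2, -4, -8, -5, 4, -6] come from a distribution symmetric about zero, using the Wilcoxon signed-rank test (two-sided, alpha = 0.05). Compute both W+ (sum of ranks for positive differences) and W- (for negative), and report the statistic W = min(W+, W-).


Step 1: Drop any zero differences (none here) and take |d_i|.
|d| = [2, 2, 2, 4, 8, 5, 4, 6]
Step 2: Midrank |d_i| (ties get averaged ranks).
ranks: |2|->2, |2|->2, |2|->2, |4|->4.5, |8|->8, |5|->6, |4|->4.5, |6|->7
Step 3: Attach original signs; sum ranks with positive sign and with negative sign.
W+ = 2 + 2 + 4.5 = 8.5
W- = 2 + 4.5 + 8 + 6 + 7 = 27.5
(Check: W+ + W- = 36 should equal n(n+1)/2 = 36.)
Step 4: Test statistic W = min(W+, W-) = 8.5.
Step 5: Ties in |d|, so use the tie-corrected normal approximation.
        E[W] = n(n+1)/4 = 8*9/4 = 18.
        Tie groups: |d|=2 (t=3), |d|=4 (t=2); sum(t^3 - t) = 30.
        Var[W] = n(n+1)(2n+1)/24 - sum(t^3-t)/48 = 1224/24 - 30/48 = 50.375.
        z = (W - E[W]) / sqrt(Var[W]) = (8.5 - 18) / 7.0975 = -1.3385.
        Two-sided p = 2*Phi(z) = 0.180736.
Step 6: alpha = 0.05. fail to reject H0.

W+ = 8.5, W- = 27.5, W = min = 8.5, p = 0.180736, fail to reject H0.


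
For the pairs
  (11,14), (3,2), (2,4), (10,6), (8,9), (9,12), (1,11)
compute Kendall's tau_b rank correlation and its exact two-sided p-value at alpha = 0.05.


Step 1: Enumerate the 21 unordered pairs (i,j) with i<j and classify each by sign(x_j-x_i) * sign(y_j-y_i).
  (1,2):dx=-8,dy=-12->C; (1,3):dx=-9,dy=-10->C; (1,4):dx=-1,dy=-8->C; (1,5):dx=-3,dy=-5->C
  (1,6):dx=-2,dy=-2->C; (1,7):dx=-10,dy=-3->C; (2,3):dx=-1,dy=+2->D; (2,4):dx=+7,dy=+4->C
  (2,5):dx=+5,dy=+7->C; (2,6):dx=+6,dy=+10->C; (2,7):dx=-2,dy=+9->D; (3,4):dx=+8,dy=+2->C
  (3,5):dx=+6,dy=+5->C; (3,6):dx=+7,dy=+8->C; (3,7):dx=-1,dy=+7->D; (4,5):dx=-2,dy=+3->D
  (4,6):dx=-1,dy=+6->D; (4,7):dx=-9,dy=+5->D; (5,6):dx=+1,dy=+3->C; (5,7):dx=-7,dy=+2->D
  (6,7):dx=-8,dy=-1->C
Step 2: C = 14, D = 7, total pairs = 21.
Step 3: tau = (C - D)/(n(n-1)/2) = (14 - 7)/21 = 0.333333.
Step 4: Exact two-sided p-value (enumerate n! = 5040 permutations of y under H0): p = 0.381349.
Step 5: alpha = 0.05. fail to reject H0.

tau_b = 0.3333 (C=14, D=7), p = 0.381349, fail to reject H0.


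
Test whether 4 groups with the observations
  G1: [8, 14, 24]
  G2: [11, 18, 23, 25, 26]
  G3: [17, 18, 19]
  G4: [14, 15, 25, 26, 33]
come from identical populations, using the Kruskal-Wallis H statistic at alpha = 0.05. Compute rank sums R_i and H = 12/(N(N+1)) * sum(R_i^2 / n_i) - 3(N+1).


Step 1: Combine all N = 16 observations and assign midranks.
sorted (value, group, rank): (8,G1,1), (11,G2,2), (14,G1,3.5), (14,G4,3.5), (15,G4,5), (17,G3,6), (18,G2,7.5), (18,G3,7.5), (19,G3,9), (23,G2,10), (24,G1,11), (25,G2,12.5), (25,G4,12.5), (26,G2,14.5), (26,G4,14.5), (33,G4,16)
Step 2: Sum ranks within each group.
R_1 = 15.5 (n_1 = 3)
R_2 = 46.5 (n_2 = 5)
R_3 = 22.5 (n_3 = 3)
R_4 = 51.5 (n_4 = 5)
Step 3: H = 12/(N(N+1)) * sum(R_i^2/n_i) - 3(N+1)
     = 12/(16*17) * (15.5^2/3 + 46.5^2/5 + 22.5^2/3 + 51.5^2/5) - 3*17
     = 0.044118 * 1211.73 - 51
     = 2.458824.
Step 4: Ties present; correction factor C = 1 - 24/(16^3 - 16) = 0.994118. Corrected H = 2.458824 / 0.994118 = 2.473373.
Step 5: Under H0, H ~ chi^2(3); p-value = 0.480122.
Step 6: alpha = 0.05. fail to reject H0.

H = 2.4734, df = 3, p = 0.480122, fail to reject H0.


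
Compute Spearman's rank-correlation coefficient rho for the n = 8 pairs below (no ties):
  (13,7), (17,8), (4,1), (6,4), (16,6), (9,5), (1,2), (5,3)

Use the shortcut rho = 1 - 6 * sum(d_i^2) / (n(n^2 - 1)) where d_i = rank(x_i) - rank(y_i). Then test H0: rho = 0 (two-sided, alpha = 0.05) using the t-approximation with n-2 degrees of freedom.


Step 1: Rank x and y separately (midranks; no ties here).
rank(x): 13->6, 17->8, 4->2, 6->4, 16->7, 9->5, 1->1, 5->3
rank(y): 7->7, 8->8, 1->1, 4->4, 6->6, 5->5, 2->2, 3->3
Step 2: d_i = R_x(i) - R_y(i); compute d_i^2.
  (6-7)^2=1, (8-8)^2=0, (2-1)^2=1, (4-4)^2=0, (7-6)^2=1, (5-5)^2=0, (1-2)^2=1, (3-3)^2=0
sum(d^2) = 4.
Step 3: rho = 1 - 6*4 / (8*(8^2 - 1)) = 1 - 24/504 = 0.952381.
Step 4: Under H0, t = rho * sqrt((n-2)/(1-rho^2)) = 7.6509 ~ t(6).
Step 5: Two-sided p-value from the t-distribution with 6 df = 0.000260.
Step 6: alpha = 0.05. reject H0.

rho = 0.9524, p = 0.000260, reject H0 at alpha = 0.05.


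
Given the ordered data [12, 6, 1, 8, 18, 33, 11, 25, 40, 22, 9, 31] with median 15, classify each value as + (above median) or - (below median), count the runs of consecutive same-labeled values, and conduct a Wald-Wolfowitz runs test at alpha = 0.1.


Step 1: Compute median = 15; label A = above, B = below.
Labels in order: BBBBAABAAABA  (n_A = 6, n_B = 6)
Step 2: Count runs R = 6.
Step 3: Under H0 (random ordering), E[R] = 2*n_A*n_B/(n_A+n_B) + 1 = 2*6*6/12 + 1 = 7.0000.
        Var[R] = 2*n_A*n_B*(2*n_A*n_B - n_A - n_B) / ((n_A+n_B)^2 * (n_A+n_B-1)) = 4320/1584 = 2.7273.
        SD[R] = 1.6514.
Step 4: Continuity-corrected z = (R + 0.5 - E[R]) / SD[R] = (6 + 0.5 - 7.0000) / 1.6514 = -0.3028.
Step 5: Two-sided p-value via normal approximation = 2*(1 - Phi(|z|)) = 0.762069.
Step 6: alpha = 0.1. fail to reject H0.

R = 6, z = -0.3028, p = 0.762069, fail to reject H0.


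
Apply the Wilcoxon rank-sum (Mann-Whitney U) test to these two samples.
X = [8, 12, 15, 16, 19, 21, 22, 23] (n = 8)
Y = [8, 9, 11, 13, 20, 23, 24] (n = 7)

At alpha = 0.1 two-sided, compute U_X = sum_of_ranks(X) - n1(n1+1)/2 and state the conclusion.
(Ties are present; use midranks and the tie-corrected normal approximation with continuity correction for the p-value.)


Step 1: Combine and sort all 15 observations; assign midranks.
sorted (value, group): (8,X), (8,Y), (9,Y), (11,Y), (12,X), (13,Y), (15,X), (16,X), (19,X), (20,Y), (21,X), (22,X), (23,X), (23,Y), (24,Y)
ranks: 8->1.5, 8->1.5, 9->3, 11->4, 12->5, 13->6, 15->7, 16->8, 19->9, 20->10, 21->11, 22->12, 23->13.5, 23->13.5, 24->15
Step 2: Rank sum for X: R1 = 1.5 + 5 + 7 + 8 + 9 + 11 + 12 + 13.5 = 67.
Step 3: U_X = R1 - n1(n1+1)/2 = 67 - 8*9/2 = 67 - 36 = 31.
       U_Y = n1*n2 - U_X = 56 - 31 = 25.
Step 4: Ties are present, so use the tie-corrected normal approximation (with continuity correction) for the p-value.
Step 5: p-value = 0.771941; compare to alpha = 0.1. fail to reject H0.

U_X = 31, p = 0.771941, fail to reject H0 at alpha = 0.1.


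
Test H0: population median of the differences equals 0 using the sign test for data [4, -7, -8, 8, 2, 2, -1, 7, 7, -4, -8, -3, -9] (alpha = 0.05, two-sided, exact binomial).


Step 1: Discard zero differences. Original n = 13; n_eff = number of nonzero differences = 13.
Nonzero differences (with sign): +4, -7, -8, +8, +2, +2, -1, +7, +7, -4, -8, -3, -9
Step 2: Count signs: positive = 6, negative = 7.
Step 3: Under H0: P(positive) = 0.5, so the number of positives S ~ Bin(13, 0.5).
Step 4: Two-sided exact p-value = sum of Bin(13,0.5) probabilities at or below the observed probability = 1.000000.
Step 5: alpha = 0.05. fail to reject H0.

n_eff = 13, pos = 6, neg = 7, p = 1.000000, fail to reject H0.


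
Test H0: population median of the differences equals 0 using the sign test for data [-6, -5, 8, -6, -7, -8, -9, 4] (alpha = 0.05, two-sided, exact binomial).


Step 1: Discard zero differences. Original n = 8; n_eff = number of nonzero differences = 8.
Nonzero differences (with sign): -6, -5, +8, -6, -7, -8, -9, +4
Step 2: Count signs: positive = 2, negative = 6.
Step 3: Under H0: P(positive) = 0.5, so the number of positives S ~ Bin(8, 0.5).
Step 4: Two-sided exact p-value = sum of Bin(8,0.5) probabilities at or below the observed probability = 0.289062.
Step 5: alpha = 0.05. fail to reject H0.

n_eff = 8, pos = 2, neg = 6, p = 0.289062, fail to reject H0.


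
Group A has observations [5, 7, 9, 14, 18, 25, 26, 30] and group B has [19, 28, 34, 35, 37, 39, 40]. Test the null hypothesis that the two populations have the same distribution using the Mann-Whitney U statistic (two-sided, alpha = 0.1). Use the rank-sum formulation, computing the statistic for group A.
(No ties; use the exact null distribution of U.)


Step 1: Combine and sort all 15 observations; assign midranks.
sorted (value, group): (5,X), (7,X), (9,X), (14,X), (18,X), (19,Y), (25,X), (26,X), (28,Y), (30,X), (34,Y), (35,Y), (37,Y), (39,Y), (40,Y)
ranks: 5->1, 7->2, 9->3, 14->4, 18->5, 19->6, 25->7, 26->8, 28->9, 30->10, 34->11, 35->12, 37->13, 39->14, 40->15
Step 2: Rank sum for X: R1 = 1 + 2 + 3 + 4 + 5 + 7 + 8 + 10 = 40.
Step 3: U_X = R1 - n1(n1+1)/2 = 40 - 8*9/2 = 40 - 36 = 4.
       U_Y = n1*n2 - U_X = 56 - 4 = 52.
Step 4: No ties, so the exact null distribution of U (based on enumerating the C(15,8) = 6435 equally likely rank assignments) gives the two-sided p-value.
Step 5: p-value = 0.003730; compare to alpha = 0.1. reject H0.

U_X = 4, p = 0.003730, reject H0 at alpha = 0.1.


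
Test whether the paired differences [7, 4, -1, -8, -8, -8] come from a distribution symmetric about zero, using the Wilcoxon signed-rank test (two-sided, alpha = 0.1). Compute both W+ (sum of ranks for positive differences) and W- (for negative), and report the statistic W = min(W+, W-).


Step 1: Drop any zero differences (none here) and take |d_i|.
|d| = [7, 4, 1, 8, 8, 8]
Step 2: Midrank |d_i| (ties get averaged ranks).
ranks: |7|->3, |4|->2, |1|->1, |8|->5, |8|->5, |8|->5
Step 3: Attach original signs; sum ranks with positive sign and with negative sign.
W+ = 3 + 2 = 5
W- = 1 + 5 + 5 + 5 = 16
(Check: W+ + W- = 21 should equal n(n+1)/2 = 21.)
Step 4: Test statistic W = min(W+, W-) = 5.
Step 5: Ties in |d|, so use the tie-corrected normal approximation.
        E[W] = n(n+1)/4 = 6*7/4 = 10.5.
        Tie groups: |d|=8 (t=3); sum(t^3 - t) = 24.
        Var[W] = n(n+1)(2n+1)/24 - sum(t^3-t)/48 = 546/24 - 24/48 = 22.25.
        z = (W - E[W]) / sqrt(Var[W]) = (5 - 10.5) / 4.7170 = -1.1660.
        Two-sided p = 2*Phi(z) = 0.243615.
Step 6: alpha = 0.1. fail to reject H0.

W+ = 5, W- = 16, W = min = 5, p = 0.243615, fail to reject H0.


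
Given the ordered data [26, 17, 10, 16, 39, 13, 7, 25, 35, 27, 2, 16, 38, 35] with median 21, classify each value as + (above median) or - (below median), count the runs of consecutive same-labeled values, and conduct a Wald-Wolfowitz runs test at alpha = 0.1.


Step 1: Compute median = 21; label A = above, B = below.
Labels in order: ABBBABBAAABBAA  (n_A = 7, n_B = 7)
Step 2: Count runs R = 7.
Step 3: Under H0 (random ordering), E[R] = 2*n_A*n_B/(n_A+n_B) + 1 = 2*7*7/14 + 1 = 8.0000.
        Var[R] = 2*n_A*n_B*(2*n_A*n_B - n_A - n_B) / ((n_A+n_B)^2 * (n_A+n_B-1)) = 8232/2548 = 3.2308.
        SD[R] = 1.7974.
Step 4: Continuity-corrected z = (R + 0.5 - E[R]) / SD[R] = (7 + 0.5 - 8.0000) / 1.7974 = -0.2782.
Step 5: Two-sided p-value via normal approximation = 2*(1 - Phi(|z|)) = 0.780879.
Step 6: alpha = 0.1. fail to reject H0.

R = 7, z = -0.2782, p = 0.780879, fail to reject H0.


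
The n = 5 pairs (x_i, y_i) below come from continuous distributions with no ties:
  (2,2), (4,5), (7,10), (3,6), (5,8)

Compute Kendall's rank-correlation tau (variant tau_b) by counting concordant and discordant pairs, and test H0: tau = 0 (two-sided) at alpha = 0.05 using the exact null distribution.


Step 1: Enumerate the 10 unordered pairs (i,j) with i<j and classify each by sign(x_j-x_i) * sign(y_j-y_i).
  (1,2):dx=+2,dy=+3->C; (1,3):dx=+5,dy=+8->C; (1,4):dx=+1,dy=+4->C; (1,5):dx=+3,dy=+6->C
  (2,3):dx=+3,dy=+5->C; (2,4):dx=-1,dy=+1->D; (2,5):dx=+1,dy=+3->C; (3,4):dx=-4,dy=-4->C
  (3,5):dx=-2,dy=-2->C; (4,5):dx=+2,dy=+2->C
Step 2: C = 9, D = 1, total pairs = 10.
Step 3: tau = (C - D)/(n(n-1)/2) = (9 - 1)/10 = 0.800000.
Step 4: Exact two-sided p-value (enumerate n! = 120 permutations of y under H0): p = 0.083333.
Step 5: alpha = 0.05. fail to reject H0.

tau_b = 0.8000 (C=9, D=1), p = 0.083333, fail to reject H0.


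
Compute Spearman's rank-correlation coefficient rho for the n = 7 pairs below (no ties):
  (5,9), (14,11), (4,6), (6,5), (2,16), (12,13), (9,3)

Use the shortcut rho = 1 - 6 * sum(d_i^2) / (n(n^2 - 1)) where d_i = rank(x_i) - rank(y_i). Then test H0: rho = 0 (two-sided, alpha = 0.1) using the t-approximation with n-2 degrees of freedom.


Step 1: Rank x and y separately (midranks; no ties here).
rank(x): 5->3, 14->7, 4->2, 6->4, 2->1, 12->6, 9->5
rank(y): 9->4, 11->5, 6->3, 5->2, 16->7, 13->6, 3->1
Step 2: d_i = R_x(i) - R_y(i); compute d_i^2.
  (3-4)^2=1, (7-5)^2=4, (2-3)^2=1, (4-2)^2=4, (1-7)^2=36, (6-6)^2=0, (5-1)^2=16
sum(d^2) = 62.
Step 3: rho = 1 - 6*62 / (7*(7^2 - 1)) = 1 - 372/336 = -0.107143.
Step 4: Under H0, t = rho * sqrt((n-2)/(1-rho^2)) = -0.2410 ~ t(5).
Step 5: Two-sided p-value from the t-distribution with 5 df = 0.819151.
Step 6: alpha = 0.1. fail to reject H0.

rho = -0.1071, p = 0.819151, fail to reject H0 at alpha = 0.1.


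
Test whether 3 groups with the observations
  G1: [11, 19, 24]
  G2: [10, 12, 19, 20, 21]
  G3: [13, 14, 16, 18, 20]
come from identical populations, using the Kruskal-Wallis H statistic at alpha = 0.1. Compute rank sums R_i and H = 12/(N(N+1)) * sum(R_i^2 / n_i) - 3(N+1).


Step 1: Combine all N = 13 observations and assign midranks.
sorted (value, group, rank): (10,G2,1), (11,G1,2), (12,G2,3), (13,G3,4), (14,G3,5), (16,G3,6), (18,G3,7), (19,G1,8.5), (19,G2,8.5), (20,G2,10.5), (20,G3,10.5), (21,G2,12), (24,G1,13)
Step 2: Sum ranks within each group.
R_1 = 23.5 (n_1 = 3)
R_2 = 35 (n_2 = 5)
R_3 = 32.5 (n_3 = 5)
Step 3: H = 12/(N(N+1)) * sum(R_i^2/n_i) - 3(N+1)
     = 12/(13*14) * (23.5^2/3 + 35^2/5 + 32.5^2/5) - 3*14
     = 0.065934 * 640.333 - 42
     = 0.219780.
Step 4: Ties present; correction factor C = 1 - 12/(13^3 - 13) = 0.994505. Corrected H = 0.219780 / 0.994505 = 0.220994.
Step 5: Under H0, H ~ chi^2(2); p-value = 0.895389.
Step 6: alpha = 0.1. fail to reject H0.

H = 0.2210, df = 2, p = 0.895389, fail to reject H0.


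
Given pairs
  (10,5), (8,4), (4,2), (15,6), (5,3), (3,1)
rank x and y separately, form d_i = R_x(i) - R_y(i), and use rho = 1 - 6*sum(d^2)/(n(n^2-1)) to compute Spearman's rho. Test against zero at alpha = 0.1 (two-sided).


Step 1: Rank x and y separately (midranks; no ties here).
rank(x): 10->5, 8->4, 4->2, 15->6, 5->3, 3->1
rank(y): 5->5, 4->4, 2->2, 6->6, 3->3, 1->1
Step 2: d_i = R_x(i) - R_y(i); compute d_i^2.
  (5-5)^2=0, (4-4)^2=0, (2-2)^2=0, (6-6)^2=0, (3-3)^2=0, (1-1)^2=0
sum(d^2) = 0.
Step 3: rho = 1 - 6*0 / (6*(6^2 - 1)) = 1 - 0/210 = 1.000000.
Step 5: Two-sided p-value from the t-distribution with 4 df = 0.000000.
Step 6: alpha = 0.1. reject H0.

rho = 1.0000, p = 0.000000, reject H0 at alpha = 0.1.
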